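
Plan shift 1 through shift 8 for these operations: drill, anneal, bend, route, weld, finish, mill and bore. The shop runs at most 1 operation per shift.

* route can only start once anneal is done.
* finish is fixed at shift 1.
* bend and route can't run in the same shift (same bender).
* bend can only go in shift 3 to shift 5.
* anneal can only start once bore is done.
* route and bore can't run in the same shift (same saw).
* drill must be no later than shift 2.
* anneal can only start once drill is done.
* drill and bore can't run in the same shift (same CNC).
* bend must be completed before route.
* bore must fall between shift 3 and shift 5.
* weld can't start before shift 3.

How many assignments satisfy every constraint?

Splitting on anneal: it can be shift 4 (6), shift 5 (12), shift 6 (24), shift 7 (12). Listing each branch's schedules as (drill, bend, route, weld, finish, mill, bore) by shift number:
anneal=shift 4: (2,5,6,7,1,8,3) (2,5,6,8,1,7,3) (2,5,7,6,1,8,3) (2,5,7,8,1,6,3) (2,5,8,6,1,7,3) (2,5,8,7,1,6,3) — 6.
anneal=shift 5: (2,3,6,7,1,8,4) (2,3,6,8,1,7,4) (2,3,7,6,1,8,4) (2,3,7,8,1,6,4) (2,3,8,6,1,7,4) (2,3,8,7,1,6,4) (2,4,6,7,1,8,3) (2,4,6,8,1,7,3) (2,4,7,6,1,8,3) (2,4,7,8,1,6,3) (2,4,8,6,1,7,3) (2,4,8,7,1,6,3) — 12.
anneal=shift 6: (2,3,7,4,1,8,5) (2,3,7,5,1,8,4) (2,3,7,8,1,4,5) (2,3,7,8,1,5,4) (2,3,8,4,1,7,5) (2,3,8,5,1,7,4) (2,3,8,7,1,4,5) (2,3,8,7,1,5,4) (2,4,7,3,1,8,5) (2,4,7,5,1,8,3) (2,4,7,8,1,3,5) (2,4,7,8,1,5,3) (2,4,8,3,1,7,5) (2,4,8,5,1,7,3) (2,4,8,7,1,3,5) (2,4,8,7,1,5,3) (2,5,7,3,1,8,4) (2,5,7,4,1,8,3) (2,5,7,8,1,3,4) (2,5,7,8,1,4,3) (2,5,8,3,1,7,4) (2,5,8,4,1,7,3) (2,5,8,7,1,3,4) (2,5,8,7,1,4,3) — 24.
anneal=shift 7: (2,3,8,4,1,6,5) (2,3,8,5,1,6,4) (2,3,8,6,1,4,5) (2,3,8,6,1,5,4) (2,4,8,3,1,6,5) (2,4,8,5,1,6,3) (2,4,8,6,1,3,5) (2,4,8,6,1,5,3) (2,5,8,3,1,6,4) (2,5,8,4,1,6,3) (2,5,8,6,1,3,4) (2,5,8,6,1,4,3) — 12.
Summing: 6 + 12 + 24 + 12 = 54.

54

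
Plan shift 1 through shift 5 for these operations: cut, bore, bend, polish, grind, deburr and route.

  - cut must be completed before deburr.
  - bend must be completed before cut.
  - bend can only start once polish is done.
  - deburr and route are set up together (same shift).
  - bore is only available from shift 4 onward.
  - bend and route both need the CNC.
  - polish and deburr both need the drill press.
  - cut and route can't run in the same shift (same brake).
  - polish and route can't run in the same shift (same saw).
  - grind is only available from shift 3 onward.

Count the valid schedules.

30

Splitting on cut: it can be shift 3 (12), shift 4 (18). Listing each branch's schedules as (bore, bend, polish, grind, deburr, route) by shift number:
cut=shift 3: (4,2,1,3,4,4) (4,2,1,3,5,5) (4,2,1,4,4,4) (4,2,1,4,5,5) (4,2,1,5,4,4) (4,2,1,5,5,5) (5,2,1,3,4,4) (5,2,1,3,5,5) (5,2,1,4,4,4) (5,2,1,4,5,5) (5,2,1,5,4,4) (5,2,1,5,5,5) — 12.
cut=shift 4: (4,2,1,3,5,5) (4,2,1,4,5,5) (4,2,1,5,5,5) (4,3,1,3,5,5) (4,3,1,4,5,5) (4,3,1,5,5,5) (4,3,2,3,5,5) (4,3,2,4,5,5) (4,3,2,5,5,5) (5,2,1,3,5,5) (5,2,1,4,5,5) (5,2,1,5,5,5) (5,3,1,3,5,5) (5,3,1,4,5,5) (5,3,1,5,5,5) (5,3,2,3,5,5) (5,3,2,4,5,5) (5,3,2,5,5,5) — 18.
Summing: 12 + 18 = 30.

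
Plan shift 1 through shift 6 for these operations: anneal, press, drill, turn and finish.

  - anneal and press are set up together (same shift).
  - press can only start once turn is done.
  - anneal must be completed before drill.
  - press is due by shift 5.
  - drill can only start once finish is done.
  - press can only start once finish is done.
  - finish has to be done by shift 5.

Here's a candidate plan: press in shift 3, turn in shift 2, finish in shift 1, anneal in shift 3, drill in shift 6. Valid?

Valid

press is due by shift 5 — holds.
anneal and press are set up together (same shift) — holds.
drill can only start once finish is done — holds.
anneal must be completed before drill — holds.
press can only start once turn is done — holds.
press can only start once finish is done — holds.
finish has to be done by shift 5 — holds.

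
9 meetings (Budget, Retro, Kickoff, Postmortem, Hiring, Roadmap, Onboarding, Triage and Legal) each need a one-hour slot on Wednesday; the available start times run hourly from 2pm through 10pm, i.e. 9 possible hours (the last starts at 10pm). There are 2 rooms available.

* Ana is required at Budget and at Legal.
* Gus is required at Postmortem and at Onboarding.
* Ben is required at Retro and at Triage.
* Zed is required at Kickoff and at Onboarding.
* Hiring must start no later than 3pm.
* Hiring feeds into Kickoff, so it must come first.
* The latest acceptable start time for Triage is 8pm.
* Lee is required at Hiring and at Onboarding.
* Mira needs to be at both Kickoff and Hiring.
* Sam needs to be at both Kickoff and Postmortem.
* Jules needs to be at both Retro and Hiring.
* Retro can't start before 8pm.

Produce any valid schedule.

Legal -> 5pm, Budget -> 3pm, Onboarding -> 5pm, Triage -> 2pm, Hiring -> 2pm, Postmortem -> 4pm, Roadmap -> 4pm, Kickoff -> 3pm, Retro -> 8pm

Checking: Hiring(2pm) before Kickoff(3pm); Budget(3pm) != Legal(5pm); Kickoff(3pm) != Hiring(2pm); Retro(8pm) != Triage(2pm); Retro(8pm) != Hiring(2pm); Postmortem(4pm) != Onboarding(5pm); Hiring(2pm) != Onboarding(5pm); Kickoff(3pm) != Postmortem(4pm); Kickoff(3pm) != Onboarding(5pm); Triage=2pm in [2pm,8pm]; Retro=8pm in [8pm,10pm]; Hiring=2pm in [2pm,3pm]; max 2 per hour (cap 2).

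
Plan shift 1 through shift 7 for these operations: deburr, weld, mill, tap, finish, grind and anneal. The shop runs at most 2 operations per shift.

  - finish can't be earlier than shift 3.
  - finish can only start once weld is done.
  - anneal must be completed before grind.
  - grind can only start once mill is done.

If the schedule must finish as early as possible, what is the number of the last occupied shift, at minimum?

The precedence chain requires at least 2 distinct shifts.
With at most 2 per shift and 7 operations, at least 4 shifts are needed.
finish can't be placed before shift 3, so the schedule must run through at least shift 3.
4 works (last occupied shift: shift 4): for example mill=shift 1, tap=shift 4, weld=shift 2, finish=shift 3, deburr=shift 3, grind=shift 2, anneal=shift 1.

shift 4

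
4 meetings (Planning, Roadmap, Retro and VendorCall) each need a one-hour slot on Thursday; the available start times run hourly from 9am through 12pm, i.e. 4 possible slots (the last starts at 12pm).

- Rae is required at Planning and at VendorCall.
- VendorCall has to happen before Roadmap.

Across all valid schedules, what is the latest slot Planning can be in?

Planning at 12pm is achievable: Retro -> 9am, Roadmap -> 10am, Planning -> 12pm, VendorCall -> 9am.

12pm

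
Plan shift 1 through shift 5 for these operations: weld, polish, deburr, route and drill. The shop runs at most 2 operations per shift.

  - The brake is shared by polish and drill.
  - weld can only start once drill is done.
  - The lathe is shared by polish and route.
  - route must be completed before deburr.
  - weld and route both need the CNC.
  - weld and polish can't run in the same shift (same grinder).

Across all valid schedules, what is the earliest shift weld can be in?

shift 2

Precedence pushes weld to at least shift 2.
weld at shift 2 is achievable: drill in shift 1, route in shift 1, deburr in shift 2, weld in shift 2, polish in shift 3.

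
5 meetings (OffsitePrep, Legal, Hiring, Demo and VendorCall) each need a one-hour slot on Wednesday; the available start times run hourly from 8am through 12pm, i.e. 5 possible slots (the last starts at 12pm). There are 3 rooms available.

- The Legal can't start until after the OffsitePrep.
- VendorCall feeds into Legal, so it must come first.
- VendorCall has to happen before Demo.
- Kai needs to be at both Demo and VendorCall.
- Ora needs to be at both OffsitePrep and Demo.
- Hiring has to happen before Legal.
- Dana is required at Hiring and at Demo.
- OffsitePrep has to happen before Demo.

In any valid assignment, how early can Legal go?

9am

Precedence pushes Legal to at least 9am.
Legal at 9am is achievable: Demo -> 9am; Legal -> 9am; VendorCall -> 8am; OffsitePrep -> 8am; Hiring -> 8am.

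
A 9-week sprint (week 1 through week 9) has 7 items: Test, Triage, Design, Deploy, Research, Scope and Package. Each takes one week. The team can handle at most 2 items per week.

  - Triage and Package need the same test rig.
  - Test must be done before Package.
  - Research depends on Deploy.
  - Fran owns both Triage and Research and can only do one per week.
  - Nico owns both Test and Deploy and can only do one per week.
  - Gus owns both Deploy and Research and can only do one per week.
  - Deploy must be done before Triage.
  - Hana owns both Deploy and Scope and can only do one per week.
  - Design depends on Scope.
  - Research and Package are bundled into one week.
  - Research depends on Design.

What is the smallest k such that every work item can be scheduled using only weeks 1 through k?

The precedence chain requires at least 3 distinct weeks.
With at most 2 per week and 7 work items, at least 4 weeks are needed.
4 works (last occupied week: week 4): for example Scope in week 1; Research in week 3; Design in week 2; Triage in week 4; Deploy in week 2; Test in week 1; Package in week 3.

4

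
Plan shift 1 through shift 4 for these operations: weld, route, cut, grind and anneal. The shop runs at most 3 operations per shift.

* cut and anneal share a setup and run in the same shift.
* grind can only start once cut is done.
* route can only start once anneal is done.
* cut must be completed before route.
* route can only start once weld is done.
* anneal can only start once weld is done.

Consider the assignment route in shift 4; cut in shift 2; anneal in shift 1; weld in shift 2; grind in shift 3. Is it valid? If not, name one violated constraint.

grind can only start once cut is done — holds.
cut must be completed before route — holds.
anneal can only start once weld is done — violated.
route can only start once weld is done — holds.
The shop runs at most 3 operations per shift — holds.
route can only start once anneal is done — holds.
cut and anneal share a setup and run in the same shift — violated.

Invalid. anneal can only start once weld is done.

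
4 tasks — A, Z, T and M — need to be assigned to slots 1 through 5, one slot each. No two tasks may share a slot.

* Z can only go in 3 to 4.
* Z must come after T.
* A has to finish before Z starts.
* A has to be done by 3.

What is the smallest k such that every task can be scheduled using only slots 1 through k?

4 slots

The precedence chain requires at least 2 distinct slots.
With at most 1 per slot and 4 tasks, at least 4 slots are needed.
Z can't be placed before 3, so the schedule must run through at least slot 3.
4 works (last occupied slot: 4): for example Z=3; T=2; M=4; A=1.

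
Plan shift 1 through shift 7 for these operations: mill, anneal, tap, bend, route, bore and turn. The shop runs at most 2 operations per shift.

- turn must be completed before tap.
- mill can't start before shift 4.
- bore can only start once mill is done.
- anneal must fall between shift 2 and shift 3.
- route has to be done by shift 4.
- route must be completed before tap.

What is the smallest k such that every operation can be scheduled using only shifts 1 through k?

The precedence chain requires at least 2 distinct shifts.
With at most 2 per shift and 7 operations, at least 4 shifts are needed.
Propagating the time windows through the other constraints, bore can't land before shift 5, so the schedule must run through at least shift 5.
5 works (last occupied shift: shift 5): for example mill=shift 4, bore=shift 5, tap=shift 2, turn=shift 1, bend=shift 3, route=shift 1, anneal=shift 2.

5 shifts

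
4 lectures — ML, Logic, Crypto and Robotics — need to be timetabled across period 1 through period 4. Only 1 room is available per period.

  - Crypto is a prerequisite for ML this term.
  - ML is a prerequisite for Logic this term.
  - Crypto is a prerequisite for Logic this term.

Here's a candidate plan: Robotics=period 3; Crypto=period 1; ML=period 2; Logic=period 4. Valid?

Yes, all constraints hold

Crypto is a prerequisite for Logic this term — holds.
Only 1 room is available per period — holds.
ML is a prerequisite for Logic this term — holds.
Crypto is a prerequisite for ML this term — holds.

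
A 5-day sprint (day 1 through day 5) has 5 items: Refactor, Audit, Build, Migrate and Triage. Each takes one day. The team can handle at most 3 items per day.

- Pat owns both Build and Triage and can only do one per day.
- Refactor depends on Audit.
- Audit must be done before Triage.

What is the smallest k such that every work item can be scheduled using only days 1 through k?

2 days

The precedence chain requires at least 2 distinct days.
With at most 3 per day and 5 work items, at least 2 days are needed.
2 works (last occupied day: day 2): for example Migrate=day 1, Refactor=day 2, Audit=day 1, Build=day 1, Triage=day 2.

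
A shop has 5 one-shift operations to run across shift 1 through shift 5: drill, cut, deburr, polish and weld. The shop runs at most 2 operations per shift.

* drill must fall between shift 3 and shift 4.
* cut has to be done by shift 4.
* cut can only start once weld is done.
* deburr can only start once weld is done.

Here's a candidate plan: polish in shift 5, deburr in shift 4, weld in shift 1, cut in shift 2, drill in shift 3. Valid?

Yes

The shop runs at most 2 operations per shift — holds.
deburr can only start once weld is done — holds.
cut has to be done by shift 4 — holds.
cut can only start once weld is done — holds.
drill must fall between shift 3 and shift 4 — holds.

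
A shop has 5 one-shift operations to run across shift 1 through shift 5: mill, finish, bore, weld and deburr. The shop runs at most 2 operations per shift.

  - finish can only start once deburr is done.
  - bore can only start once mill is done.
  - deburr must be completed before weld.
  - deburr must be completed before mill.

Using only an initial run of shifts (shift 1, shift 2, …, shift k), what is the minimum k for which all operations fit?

3 shifts

The precedence chain requires at least 3 distinct shifts.
With at most 2 per shift and 5 operations, at least 3 shifts are needed.
3 works (last occupied shift: shift 3): for example deburr in shift 1, bore in shift 3, finish in shift 2, mill in shift 2, weld in shift 3.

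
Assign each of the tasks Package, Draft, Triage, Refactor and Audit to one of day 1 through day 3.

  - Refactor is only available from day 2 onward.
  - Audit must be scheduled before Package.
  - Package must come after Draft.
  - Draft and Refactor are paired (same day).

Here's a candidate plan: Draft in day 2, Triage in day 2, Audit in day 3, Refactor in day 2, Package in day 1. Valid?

Draft and Refactor are paired (same day) — holds.
Refactor is only available from day 2 onward — holds.
Audit must be scheduled before Package — violated.
Package must come after Draft — violated.

Invalid. Audit must be scheduled before Package.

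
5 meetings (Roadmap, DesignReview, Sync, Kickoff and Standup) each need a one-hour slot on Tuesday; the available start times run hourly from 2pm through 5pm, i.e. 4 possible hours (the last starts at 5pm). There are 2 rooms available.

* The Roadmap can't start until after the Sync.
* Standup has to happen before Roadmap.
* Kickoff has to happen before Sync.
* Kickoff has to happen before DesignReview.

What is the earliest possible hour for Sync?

Precedence pushes Sync to at least 3pm; downstream work caps Sync at 4pm.
Sync at 3pm is achievable: Kickoff -> 2pm; Standup -> 2pm; DesignReview -> 3pm; Sync -> 3pm; Roadmap -> 4pm.

3pm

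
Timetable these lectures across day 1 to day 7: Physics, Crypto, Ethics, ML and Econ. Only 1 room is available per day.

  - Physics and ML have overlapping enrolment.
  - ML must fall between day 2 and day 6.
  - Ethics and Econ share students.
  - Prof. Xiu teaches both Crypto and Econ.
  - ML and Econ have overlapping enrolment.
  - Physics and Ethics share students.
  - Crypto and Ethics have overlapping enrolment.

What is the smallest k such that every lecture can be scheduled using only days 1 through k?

With at most 1 per day and 5 lectures, at least 5 days are needed.
ML can't be placed before day 2, so the schedule must run through at least day 2.
5 works (last occupied day: day 5): for example Ethics in day 4; Crypto in day 3; Physics in day 1; Econ in day 5; ML in day 2.

5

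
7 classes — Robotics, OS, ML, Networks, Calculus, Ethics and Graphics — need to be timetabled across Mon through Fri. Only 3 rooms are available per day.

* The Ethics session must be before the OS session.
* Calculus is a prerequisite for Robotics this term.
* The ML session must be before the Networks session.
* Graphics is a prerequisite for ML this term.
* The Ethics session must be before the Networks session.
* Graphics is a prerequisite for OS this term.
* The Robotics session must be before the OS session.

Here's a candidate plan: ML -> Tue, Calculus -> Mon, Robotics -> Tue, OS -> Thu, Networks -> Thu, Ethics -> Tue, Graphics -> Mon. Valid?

Graphics is a prerequisite for OS this term — holds.
Only 3 rooms are available per day — holds.
The ML session must be before the Networks session — holds.
The Robotics session must be before the OS session — holds.
Graphics is a prerequisite for ML this term — holds.
The Ethics session must be before the OS session — holds.
The Ethics session must be before the Networks session — holds.
Calculus is a prerequisite for Robotics this term — holds.

Valid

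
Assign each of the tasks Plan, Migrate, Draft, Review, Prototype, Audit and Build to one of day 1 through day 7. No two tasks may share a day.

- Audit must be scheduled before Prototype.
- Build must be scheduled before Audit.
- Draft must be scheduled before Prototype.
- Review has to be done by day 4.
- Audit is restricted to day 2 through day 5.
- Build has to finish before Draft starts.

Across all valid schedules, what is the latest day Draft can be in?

Precedence pushes Draft to at least day 2; downstream work caps Draft at day 6.
Draft at day 6 is achievable: Plan=day 4, Prototype=day 7, Migrate=day 5, Draft=day 6, Review=day 3, Build=day 1, Audit=day 2.

day 6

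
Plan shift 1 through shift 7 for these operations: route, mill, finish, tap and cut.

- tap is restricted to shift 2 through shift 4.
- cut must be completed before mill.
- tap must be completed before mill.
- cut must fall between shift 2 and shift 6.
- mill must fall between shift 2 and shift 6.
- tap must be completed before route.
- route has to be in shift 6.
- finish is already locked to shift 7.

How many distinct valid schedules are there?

Splitting on mill: it can be shift 3 (1), shift 4 (4), shift 5 (9), shift 6 (12). Listing each branch's schedules as (route, finish, tap, cut) by shift number:
mill=shift 3: (6,7,2,2) — 1.
mill=shift 4: (6,7,2,2) (6,7,2,3) (6,7,3,2) (6,7,3,3) — 4.
mill=shift 5: (6,7,2,2) (6,7,2,3) (6,7,2,4) (6,7,3,2) (6,7,3,3) (6,7,3,4) (6,7,4,2) (6,7,4,3) (6,7,4,4) — 9.
mill=shift 6: (6,7,2,2) (6,7,2,3) (6,7,2,4) (6,7,2,5) (6,7,3,2) (6,7,3,3) (6,7,3,4) (6,7,3,5) (6,7,4,2) (6,7,4,3) (6,7,4,4) (6,7,4,5) — 12.
Summing: 1 + 4 + 9 + 12 = 26.

26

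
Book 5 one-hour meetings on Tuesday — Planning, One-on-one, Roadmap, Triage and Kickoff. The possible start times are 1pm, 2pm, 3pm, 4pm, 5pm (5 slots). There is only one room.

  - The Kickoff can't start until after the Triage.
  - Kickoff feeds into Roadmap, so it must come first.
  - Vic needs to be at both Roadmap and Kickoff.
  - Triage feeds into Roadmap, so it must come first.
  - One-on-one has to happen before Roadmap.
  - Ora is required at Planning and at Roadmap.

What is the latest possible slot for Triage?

Downstream work caps Triage at 3pm.
Triage at 3pm is achievable: Kickoff=4pm; Triage=3pm; Roadmap=5pm; Planning=2pm; One-on-one=1pm.

3pm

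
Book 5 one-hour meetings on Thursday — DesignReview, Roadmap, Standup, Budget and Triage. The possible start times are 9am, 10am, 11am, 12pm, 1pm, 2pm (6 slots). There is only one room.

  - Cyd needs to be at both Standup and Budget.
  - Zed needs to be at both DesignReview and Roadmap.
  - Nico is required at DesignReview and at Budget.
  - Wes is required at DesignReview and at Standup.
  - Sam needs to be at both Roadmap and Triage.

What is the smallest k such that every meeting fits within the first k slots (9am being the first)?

5 slots

With at most 1 per slot and 5 meetings, at least 5 slots are needed.
5 works (last occupied slot: 1pm): for example Budget=12pm; Roadmap=10am; Standup=11am; DesignReview=9am; Triage=1pm.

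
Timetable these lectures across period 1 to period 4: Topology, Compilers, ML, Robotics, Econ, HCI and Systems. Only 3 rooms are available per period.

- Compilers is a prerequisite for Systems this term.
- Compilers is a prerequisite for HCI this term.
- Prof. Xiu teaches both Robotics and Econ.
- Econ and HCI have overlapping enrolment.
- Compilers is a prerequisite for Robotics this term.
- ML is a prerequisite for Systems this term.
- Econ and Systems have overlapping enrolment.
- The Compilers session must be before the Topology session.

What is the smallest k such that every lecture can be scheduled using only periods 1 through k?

The precedence chain requires at least 2 distinct periods.
With at most 3 per period and 7 lectures, at least 3 periods are needed.
3 works (last occupied period: period 3): for example Compilers -> period 1; ML -> period 1; Robotics -> period 2; Systems -> period 2; Econ -> period 1; HCI -> period 3; Topology -> period 2.

3 periods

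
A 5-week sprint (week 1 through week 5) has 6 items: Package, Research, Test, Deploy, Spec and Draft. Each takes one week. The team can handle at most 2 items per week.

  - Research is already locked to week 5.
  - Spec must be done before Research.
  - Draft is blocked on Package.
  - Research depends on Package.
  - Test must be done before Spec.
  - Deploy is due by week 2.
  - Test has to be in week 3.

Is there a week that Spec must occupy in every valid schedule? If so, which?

week 4

Test is fixed at week 3 and must come before Spec, so Spec is at least week 4.
Research is fixed at week 5 and must come after Spec, so Spec is at most week 4.
So Spec must be week 4.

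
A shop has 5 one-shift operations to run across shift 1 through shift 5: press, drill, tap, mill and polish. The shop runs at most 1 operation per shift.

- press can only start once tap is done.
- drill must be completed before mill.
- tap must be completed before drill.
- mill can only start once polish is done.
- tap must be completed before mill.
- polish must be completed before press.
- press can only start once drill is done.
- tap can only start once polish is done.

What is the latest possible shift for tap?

Precedence pushes tap to at least shift 2; downstream work caps tap at shift 3.
tap at shift 2 is achievable: drill -> shift 3; tap -> shift 2; press -> shift 4; polish -> shift 1; mill -> shift 5.
Nothing later works — the capacity limit rule out every shift after shift 2.

shift 2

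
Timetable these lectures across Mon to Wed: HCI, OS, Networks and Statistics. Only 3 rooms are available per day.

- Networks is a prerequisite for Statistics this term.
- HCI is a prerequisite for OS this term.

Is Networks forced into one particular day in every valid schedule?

No

Networks can be Mon (e.g. OS -> Tue; HCI -> Mon; Statistics -> Tue; Networks -> Mon) or Tue (e.g. HCI in Mon; Networks in Tue; OS in Tue; Statistics in Wed).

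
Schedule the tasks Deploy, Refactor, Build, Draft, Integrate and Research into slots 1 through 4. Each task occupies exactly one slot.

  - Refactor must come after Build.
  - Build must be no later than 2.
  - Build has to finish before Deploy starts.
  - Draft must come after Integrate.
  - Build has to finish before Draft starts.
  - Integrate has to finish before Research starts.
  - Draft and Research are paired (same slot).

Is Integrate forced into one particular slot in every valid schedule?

Integrate can be 1 (e.g. Integrate in 1; Build in 1; Deploy in 2; Draft in 2; Refactor in 2; Research in 2) or 2 (e.g. Refactor in 2; Deploy in 2; Draft in 3; Research in 3; Build in 1; Integrate in 2).

No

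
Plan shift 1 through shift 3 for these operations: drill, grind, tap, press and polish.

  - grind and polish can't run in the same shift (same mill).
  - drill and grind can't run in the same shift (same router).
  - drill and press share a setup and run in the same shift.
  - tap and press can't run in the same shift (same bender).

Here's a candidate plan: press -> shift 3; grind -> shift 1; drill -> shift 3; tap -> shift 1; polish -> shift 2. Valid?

Yes

drill and grind can't run in the same shift (same router) — holds.
tap and press can't run in the same shift (same bender) — holds.
drill and press share a setup and run in the same shift — holds.
grind and polish can't run in the same shift (same mill) — holds.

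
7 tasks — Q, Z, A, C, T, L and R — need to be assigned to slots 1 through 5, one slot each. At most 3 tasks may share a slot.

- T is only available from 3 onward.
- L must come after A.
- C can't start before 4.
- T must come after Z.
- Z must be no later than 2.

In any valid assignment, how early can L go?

2

Precedence pushes L to at least 2.
L at 2 is achievable: L -> 2; R -> 2; Q -> 1; T -> 3; A -> 1; C -> 4; Z -> 1.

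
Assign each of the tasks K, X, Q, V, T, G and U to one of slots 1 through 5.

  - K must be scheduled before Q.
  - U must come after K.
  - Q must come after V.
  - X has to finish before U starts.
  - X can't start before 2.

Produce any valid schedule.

V -> 1; K -> 1; U -> 3; G -> 1; T -> 1; Q -> 2; X -> 2

Checking: K(1) before U(3); K(1) before Q(2); X(2) before U(3); V(1) before Q(2); X=2 in [2,5].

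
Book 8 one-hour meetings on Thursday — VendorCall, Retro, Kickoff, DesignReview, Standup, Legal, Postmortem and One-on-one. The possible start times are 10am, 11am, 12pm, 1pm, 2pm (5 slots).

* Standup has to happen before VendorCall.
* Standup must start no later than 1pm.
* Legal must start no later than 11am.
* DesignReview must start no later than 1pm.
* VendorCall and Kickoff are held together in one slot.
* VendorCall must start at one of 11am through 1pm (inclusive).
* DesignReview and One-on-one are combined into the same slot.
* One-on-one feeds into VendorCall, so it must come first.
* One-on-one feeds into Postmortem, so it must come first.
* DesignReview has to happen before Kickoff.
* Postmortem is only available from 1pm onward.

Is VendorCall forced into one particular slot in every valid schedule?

VendorCall can be 11am (e.g. Legal -> 10am, DesignReview -> 10am, Kickoff -> 11am, VendorCall -> 11am, Retro -> 10am, One-on-one -> 10am, Postmortem -> 1pm, Standup -> 10am) or 12pm (e.g. Standup in 10am, Kickoff in 12pm, One-on-one in 10am, Legal in 10am, VendorCall in 12pm, Postmortem in 1pm, DesignReview in 10am, Retro in 10am).

No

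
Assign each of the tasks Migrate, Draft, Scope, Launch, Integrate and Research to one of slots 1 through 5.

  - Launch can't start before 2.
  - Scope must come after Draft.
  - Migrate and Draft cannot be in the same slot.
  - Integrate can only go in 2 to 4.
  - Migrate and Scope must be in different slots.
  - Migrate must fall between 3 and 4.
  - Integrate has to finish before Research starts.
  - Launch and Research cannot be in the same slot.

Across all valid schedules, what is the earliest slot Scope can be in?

2

Precedence pushes Scope to at least 2.
Scope at 2 is achievable: Research -> 3, Draft -> 1, Migrate -> 3, Integrate -> 2, Launch -> 2, Scope -> 2.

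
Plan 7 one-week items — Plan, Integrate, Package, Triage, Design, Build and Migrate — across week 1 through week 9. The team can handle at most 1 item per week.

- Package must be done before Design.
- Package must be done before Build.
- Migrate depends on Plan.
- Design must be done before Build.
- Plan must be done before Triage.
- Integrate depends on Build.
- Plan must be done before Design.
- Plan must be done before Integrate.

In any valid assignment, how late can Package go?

week 6

Downstream work caps Package at week 6.
Package at week 6 is achievable: Triage=week 2, Design=week 7, Plan=week 1, Integrate=week 9, Package=week 6, Build=week 8, Migrate=week 3.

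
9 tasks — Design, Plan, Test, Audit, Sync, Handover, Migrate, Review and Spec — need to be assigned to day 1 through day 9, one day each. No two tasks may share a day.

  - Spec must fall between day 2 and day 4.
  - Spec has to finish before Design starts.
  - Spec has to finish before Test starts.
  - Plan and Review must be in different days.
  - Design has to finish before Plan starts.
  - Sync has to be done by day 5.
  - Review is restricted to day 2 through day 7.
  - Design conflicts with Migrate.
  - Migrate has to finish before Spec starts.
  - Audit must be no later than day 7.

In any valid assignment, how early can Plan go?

Precedence pushes Plan to at least day 4.
Plan at day 4 is achievable: Migrate in day 1; Spec in day 2; Test in day 8; Sync in day 5; Review in day 6; Plan in day 4; Handover in day 9; Audit in day 7; Design in day 3.

day 4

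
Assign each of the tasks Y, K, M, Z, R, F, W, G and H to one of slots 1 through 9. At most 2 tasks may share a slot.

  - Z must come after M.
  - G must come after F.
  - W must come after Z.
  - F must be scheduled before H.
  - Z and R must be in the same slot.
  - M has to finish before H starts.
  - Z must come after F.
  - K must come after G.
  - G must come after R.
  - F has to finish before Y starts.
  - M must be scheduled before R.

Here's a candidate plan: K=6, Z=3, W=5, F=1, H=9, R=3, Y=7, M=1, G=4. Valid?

Yes, all constraints hold

W must come after Z — holds.
G must come after R — holds.
Z must come after M — holds.
F must be scheduled before H — holds.
M has to finish before H starts — holds.
M must be scheduled before R — holds.
F has to finish before Y starts — holds.
K must come after G — holds.
G must come after F — holds.
Z must come after F — holds.
Z and R must be in the same slot — holds.
At most 2 tasks may share a slot — holds.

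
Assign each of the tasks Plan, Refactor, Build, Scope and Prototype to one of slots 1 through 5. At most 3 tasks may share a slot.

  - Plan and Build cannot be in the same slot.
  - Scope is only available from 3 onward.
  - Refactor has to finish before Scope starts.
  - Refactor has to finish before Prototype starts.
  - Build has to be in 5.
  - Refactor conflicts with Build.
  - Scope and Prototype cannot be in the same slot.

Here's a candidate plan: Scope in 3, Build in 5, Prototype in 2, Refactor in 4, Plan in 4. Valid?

Plan and Build cannot be in the same slot — holds.
Refactor has to finish before Scope starts — violated.
Scope and Prototype cannot be in the same slot — holds.
Scope is only available from 3 onward — holds.
At most 3 tasks may share a slot — holds.
Refactor has to finish before Prototype starts — violated.
Refactor conflicts with Build — holds.
Build has to be in 5 — holds.

No — it violates: Refactor has to finish before Prototype starts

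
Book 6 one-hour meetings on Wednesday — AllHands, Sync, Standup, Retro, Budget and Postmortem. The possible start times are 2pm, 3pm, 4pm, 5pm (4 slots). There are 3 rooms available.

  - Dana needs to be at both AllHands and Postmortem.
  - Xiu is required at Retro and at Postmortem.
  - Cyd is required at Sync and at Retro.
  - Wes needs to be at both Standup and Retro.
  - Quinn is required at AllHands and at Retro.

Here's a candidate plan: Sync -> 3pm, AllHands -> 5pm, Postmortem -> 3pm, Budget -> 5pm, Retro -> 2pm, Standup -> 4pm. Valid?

Yes

Wes needs to be at both Standup and Retro — holds.
Xiu is required at Retro and at Postmortem — holds.
There are 3 rooms available — holds.
Cyd is required at Sync and at Retro — holds.
Dana needs to be at both AllHands and Postmortem — holds.
Quinn is required at AllHands and at Retro — holds.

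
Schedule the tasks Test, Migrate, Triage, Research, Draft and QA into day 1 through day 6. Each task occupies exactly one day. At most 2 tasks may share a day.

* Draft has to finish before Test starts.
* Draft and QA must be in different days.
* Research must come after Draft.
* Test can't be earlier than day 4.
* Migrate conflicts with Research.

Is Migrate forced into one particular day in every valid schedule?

No

Migrate can be day 1 (e.g. QA -> day 3, Triage -> day 2, Test -> day 4, Draft -> day 1, Migrate -> day 1, Research -> day 2) or day 2 (e.g. Test -> day 4; Draft -> day 1; Migrate -> day 2; Research -> day 3; Triage -> day 1; QA -> day 2).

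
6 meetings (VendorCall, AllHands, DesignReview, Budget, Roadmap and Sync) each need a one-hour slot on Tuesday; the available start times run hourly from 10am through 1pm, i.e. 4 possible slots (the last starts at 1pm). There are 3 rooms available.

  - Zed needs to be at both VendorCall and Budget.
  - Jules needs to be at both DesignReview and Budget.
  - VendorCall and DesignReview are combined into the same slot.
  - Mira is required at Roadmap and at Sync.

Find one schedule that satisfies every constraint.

Sync=12pm, AllHands=10am, Budget=11am, VendorCall=10am, DesignReview=10am, Roadmap=11am

Checking: Roadmap(11am) != Sync(12pm); VendorCall(10am) != Budget(11am); DesignReview(10am) != Budget(11am); VendorCall = DesignReview = 10am; max 3 per slot (cap 3).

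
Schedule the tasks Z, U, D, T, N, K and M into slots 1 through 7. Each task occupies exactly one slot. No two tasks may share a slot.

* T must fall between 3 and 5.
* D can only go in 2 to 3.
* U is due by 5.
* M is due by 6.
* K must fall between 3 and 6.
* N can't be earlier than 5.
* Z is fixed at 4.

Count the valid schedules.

Splitting on U: it can be 1 (5), 2 (1), 3 (1), 5 (1). Listing each branch's schedules as (Z, D, T, N, K, M):
U=1: (4,2,3,7,5,6) (4,2,3,7,6,5) (4,2,5,7,3,6) (4,2,5,7,6,3) (4,3,5,7,6,2) — 5.
U=2: (4,3,5,7,6,1) — 1.
U=3: (4,2,5,7,6,1) — 1.
U=5: (4,2,3,7,6,1) — 1.
Summing: 5 + 1 + 1 + 1 = 8.

8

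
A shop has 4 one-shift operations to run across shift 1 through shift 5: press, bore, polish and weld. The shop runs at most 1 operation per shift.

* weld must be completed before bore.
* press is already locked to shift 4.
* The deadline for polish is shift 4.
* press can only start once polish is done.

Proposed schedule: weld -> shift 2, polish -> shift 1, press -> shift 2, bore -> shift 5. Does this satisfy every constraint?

No — it violates: press is already locked to shift 4

The shop runs at most 1 operation per shift — violated.
The deadline for polish is shift 4 — holds.
weld must be completed before bore — holds.
press is already locked to shift 4 — violated.
press can only start once polish is done — holds.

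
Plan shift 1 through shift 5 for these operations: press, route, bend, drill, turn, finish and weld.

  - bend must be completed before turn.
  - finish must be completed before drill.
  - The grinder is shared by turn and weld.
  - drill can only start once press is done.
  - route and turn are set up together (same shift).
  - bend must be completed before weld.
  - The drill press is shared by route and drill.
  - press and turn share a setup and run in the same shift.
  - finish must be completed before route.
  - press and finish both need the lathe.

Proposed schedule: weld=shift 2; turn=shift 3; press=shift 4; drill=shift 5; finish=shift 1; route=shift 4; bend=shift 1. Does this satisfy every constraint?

finish must be completed before drill — holds.
drill can only start once press is done — holds.
bend must be completed before turn — holds.
bend must be completed before weld — holds.
The grinder is shared by turn and weld — holds.
finish must be completed before route — holds.
press and finish both need the lathe — holds.
route and turn are set up together (same shift) — violated.
The drill press is shared by route and drill — holds.
press and turn share a setup and run in the same shift — violated.

Invalid. route and turn are set up together (same shift).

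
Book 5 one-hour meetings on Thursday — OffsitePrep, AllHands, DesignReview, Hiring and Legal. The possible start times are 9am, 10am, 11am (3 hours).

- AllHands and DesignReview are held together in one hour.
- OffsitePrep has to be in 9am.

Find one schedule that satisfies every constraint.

AllHands=9am, Hiring=9am, OffsitePrep=9am, Legal=9am, DesignReview=9am

Checking: AllHands = DesignReview = 9am; OffsitePrep=9am in [9am,9am].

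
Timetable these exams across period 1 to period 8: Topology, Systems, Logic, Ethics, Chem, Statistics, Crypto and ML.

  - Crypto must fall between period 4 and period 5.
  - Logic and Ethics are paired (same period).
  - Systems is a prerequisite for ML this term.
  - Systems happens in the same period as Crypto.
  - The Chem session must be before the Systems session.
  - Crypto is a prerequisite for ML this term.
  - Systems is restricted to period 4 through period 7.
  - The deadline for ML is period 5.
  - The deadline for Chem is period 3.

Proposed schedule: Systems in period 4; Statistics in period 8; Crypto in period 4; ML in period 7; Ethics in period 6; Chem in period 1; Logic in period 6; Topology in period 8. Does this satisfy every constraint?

No. The deadline for ML is period 5 is not satisfied.

Systems happens in the same period as Crypto — holds.
Systems is restricted to period 4 through period 7 — holds.
The deadline for Chem is period 3 — holds.
Logic and Ethics are paired (same period) — holds.
The Chem session must be before the Systems session — holds.
Crypto is a prerequisite for ML this term — holds.
Crypto must fall between period 4 and period 5 — holds.
Systems is a prerequisite for ML this term — holds.
The deadline for ML is period 5 — violated.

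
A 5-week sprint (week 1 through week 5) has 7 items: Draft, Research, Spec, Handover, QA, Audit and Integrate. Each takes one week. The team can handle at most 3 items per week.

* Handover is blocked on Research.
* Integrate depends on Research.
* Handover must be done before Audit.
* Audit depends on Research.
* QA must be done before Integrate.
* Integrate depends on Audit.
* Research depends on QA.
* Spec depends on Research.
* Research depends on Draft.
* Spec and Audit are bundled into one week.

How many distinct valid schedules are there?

Enumerating: Draft -> week 1; Handover -> week 3; Research -> week 2; Spec -> week 4; QA -> week 1; Integrate -> week 5; Audit -> week 4.

1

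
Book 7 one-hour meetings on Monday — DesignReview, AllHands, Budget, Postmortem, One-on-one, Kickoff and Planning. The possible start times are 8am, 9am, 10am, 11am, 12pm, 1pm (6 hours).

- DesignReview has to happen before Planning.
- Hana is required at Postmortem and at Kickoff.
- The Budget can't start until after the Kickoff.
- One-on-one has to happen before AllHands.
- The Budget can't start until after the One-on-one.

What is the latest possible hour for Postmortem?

1pm

Postmortem at 1pm is achievable: Planning=9am; Budget=9am; Postmortem=1pm; AllHands=9am; DesignReview=8am; One-on-one=8am; Kickoff=8am.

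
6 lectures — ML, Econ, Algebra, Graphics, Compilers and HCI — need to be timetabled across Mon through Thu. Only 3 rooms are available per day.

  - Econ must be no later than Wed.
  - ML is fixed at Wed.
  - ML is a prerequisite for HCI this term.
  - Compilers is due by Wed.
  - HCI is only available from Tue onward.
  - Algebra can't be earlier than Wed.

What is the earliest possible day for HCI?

HCI is available from Tue; precedence pushes HCI to at least Thu.
HCI at Thu is achievable: Algebra in Wed, HCI in Thu, Compilers in Mon, Graphics in Mon, ML in Wed, Econ in Mon.

Thu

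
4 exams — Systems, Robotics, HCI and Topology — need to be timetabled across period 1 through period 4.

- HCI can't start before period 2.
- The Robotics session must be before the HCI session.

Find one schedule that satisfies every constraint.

Systems in period 1; Topology in period 1; Robotics in period 1; HCI in period 2

Checking: Robotics(period 1) before HCI(period 2); HCI=period 2 in [period 2,period 4].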